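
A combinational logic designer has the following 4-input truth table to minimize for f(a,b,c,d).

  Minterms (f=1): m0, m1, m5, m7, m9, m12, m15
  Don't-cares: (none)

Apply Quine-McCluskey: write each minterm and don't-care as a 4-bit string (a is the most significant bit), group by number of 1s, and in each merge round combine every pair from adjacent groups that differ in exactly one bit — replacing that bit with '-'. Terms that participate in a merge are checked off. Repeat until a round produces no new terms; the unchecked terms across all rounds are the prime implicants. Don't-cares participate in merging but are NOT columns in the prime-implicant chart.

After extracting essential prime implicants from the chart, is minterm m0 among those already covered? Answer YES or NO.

[col 0] 0000*, 0001*, 0101*, 0111*, 1001*, 1100, 1111*
[col 1] -001, -111, 0-01, 000-, 01-1
Prime implicants: -001, -111, 0-01, 000-, 01-1, 1100
PI chart (minterm → PIs covering it):
  0 | 000-  (sole → essential)
  1 | -001,0-01,000-
  5 | 0-01,01-1
  7 | -111,01-1
  9 | -001  (sole → essential)
  12 | 1100  (sole → essential)
  15 | -111  (sole → essential)
Essential prime implicants: -001, -111, 000-, 1100

YES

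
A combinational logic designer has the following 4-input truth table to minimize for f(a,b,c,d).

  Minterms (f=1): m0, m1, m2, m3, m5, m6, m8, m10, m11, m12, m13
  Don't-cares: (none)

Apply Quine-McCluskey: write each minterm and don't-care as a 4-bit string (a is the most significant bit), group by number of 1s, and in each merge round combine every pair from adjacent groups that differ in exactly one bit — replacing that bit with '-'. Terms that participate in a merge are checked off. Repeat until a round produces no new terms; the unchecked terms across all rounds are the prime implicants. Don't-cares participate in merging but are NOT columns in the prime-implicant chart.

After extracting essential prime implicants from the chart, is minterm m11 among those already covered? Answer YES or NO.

[col 0] 0000*, 0001*, 0010*, 0011*, 0101*, 0110*, 1000*, 1010*, 1011*, 1100*, 1101*
[col 1] -000*, -010*, -011*, -101, 0-01, 0-10, 00-0*, 00-1*, 000-*, 001-*, 1-00, 10-0*, 101-*, 110-
[col 2] -0-0, -01-, 00--
Prime implicants: -0-0, -01-, -101, 0-01, 0-10, 00--, 1-00, 110-
PI chart (minterm → PIs covering it):
  0 | -0-0,00--
  1 | 0-01,00--
  2 | -0-0,-01-,0-10,00--
  3 | -01-,00--
  5 | -101,0-01
  6 | 0-10  (sole → essential)
  8 | -0-0,1-00
  10 | -0-0,-01-
  11 | -01-  (sole → essential)
  12 | 1-00,110-
  13 | -101,110-
Essential prime implicants: -01-, 0-10

YES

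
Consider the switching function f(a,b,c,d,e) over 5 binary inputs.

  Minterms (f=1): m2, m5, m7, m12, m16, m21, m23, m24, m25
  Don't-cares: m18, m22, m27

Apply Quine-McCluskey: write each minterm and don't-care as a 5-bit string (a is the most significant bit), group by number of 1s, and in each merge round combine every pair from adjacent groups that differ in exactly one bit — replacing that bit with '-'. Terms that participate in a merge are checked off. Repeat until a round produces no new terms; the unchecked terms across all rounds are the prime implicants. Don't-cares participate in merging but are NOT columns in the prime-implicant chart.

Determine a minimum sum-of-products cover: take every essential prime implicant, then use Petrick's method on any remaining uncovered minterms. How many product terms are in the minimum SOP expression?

5

[col 0] 00010*, 00101*, 00111*, 01100, 10000*, 10010*, 10101*, 10110*, 10111*, 11000*, 11001*, 11011*
[col 1] -0010, -0101*, -0111*, 001-1*, 1-000, 10-10, 100-0, 101-1*, 1011-, 110-1, 1100-
[col 2] -01-1
Prime implicants: -0010, -01-1, 01100, 1-000, 10-10, 100-0, 1011-, 110-1, 1100-
PI chart (minterm → PIs covering it):
  2 | -0010  (sole → essential)
  5 | -01-1  (sole → essential)
  7 | -01-1  (sole → essential)
  12 | 01100  (sole → essential)
  16 | 1-000,100-0
  21 | -01-1  (sole → essential)
  23 | -01-1,1011-
  24 | 1-000,1100-
  25 | 110-1,1100-
Essential prime implicants: -0010, -01-1, 01100
Petrick residual → 1-000, 110-1
Minimum SOP uses 5 PIs: b'c'de' + b'ce + a'bcd'e' + ac'd'e' + abc'e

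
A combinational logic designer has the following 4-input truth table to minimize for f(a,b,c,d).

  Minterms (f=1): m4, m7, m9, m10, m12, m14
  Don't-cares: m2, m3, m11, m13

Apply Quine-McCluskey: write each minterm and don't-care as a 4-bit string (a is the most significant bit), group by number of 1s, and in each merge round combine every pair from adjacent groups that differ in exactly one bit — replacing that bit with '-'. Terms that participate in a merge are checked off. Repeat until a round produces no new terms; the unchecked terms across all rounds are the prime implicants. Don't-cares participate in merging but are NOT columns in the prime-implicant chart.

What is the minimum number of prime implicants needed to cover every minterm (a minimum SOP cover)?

4

Round 0: 0010✓ 0011✓ 0100✓ 0111✓ 1001✓ 1010✓ 1011✓ 1100✓ 1101✓ 1110✓
Round 1: -010✓ -011✓ -100 0-11 001-✓ 1-01 1-10 10-1 101-✓ 11-0 110-
Round 2: -01-
PIs = {-01-, -100, 0-11, 1-01, 1-10, 10-1, 11-0, 110-}
Coverage chart:
  m4: -100 ←essential
  m7: 0-11 ←essential
  m9: 1-01,10-1
  m10: -01-,1-10
  m12: -100,11-0,110-
  m14: 1-10,11-0
Essential: -100, 0-11
Petrick residual → 1-01, 1-10
Min cover (4 terms): bc'd' + a'cd + ac'd + acd'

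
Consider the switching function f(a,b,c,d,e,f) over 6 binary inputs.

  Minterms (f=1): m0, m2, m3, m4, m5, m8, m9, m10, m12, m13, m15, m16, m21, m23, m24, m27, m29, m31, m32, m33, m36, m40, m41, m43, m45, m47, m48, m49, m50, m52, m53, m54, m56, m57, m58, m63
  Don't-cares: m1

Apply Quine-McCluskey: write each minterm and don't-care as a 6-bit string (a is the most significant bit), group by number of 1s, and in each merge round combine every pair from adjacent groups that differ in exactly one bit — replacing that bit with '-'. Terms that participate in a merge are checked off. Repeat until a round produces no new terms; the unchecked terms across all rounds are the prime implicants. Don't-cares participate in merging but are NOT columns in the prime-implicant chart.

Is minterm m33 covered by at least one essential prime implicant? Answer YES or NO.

YES

[col 0] 000000*, 000001*, 000010*, 000011*, 000100*, 000101*, 001000*, 001001*, 001010*, 001100*, 001101*, 001111*, 010000*, 010101*, 010111*, 011000*, 011011*, 011101*, 011111*, 100000*, 100001*, 100100*, 101000*, 101001*, 101011*, 101101*, 101111*, 110000*, 110001*, 110010*, 110100*, 110101*, 110110*, 111000*, 111001*, 111010*, 111111*
[col 1] -00000*, -00001*, -00100*, -01000*, -01001*, -01101*, -01111*, -10000*, -10101, -11000*, -11111*, 0-0000*, 0-0101*, 0-1000*, 0-1101*, 0-1111*, 00-000*, 00-001*, 00-010*, 00-100*, 00-101*, 000-00*, 000-01*, 0000-0*, 0000-1*, 00000-*, 00001-*, 00010-*, 001-00*, 001-01*, 0010-0*, 00100-*, 0011-1*, 00110-*, 01-000*, 01-101*, 01-111*, 0101-1*, 011-11, 0111-1*, 1-0000*, 1-0001*, 1-0100*, 1-1000*, 1-1001*, 1-1111*, 10-000*, 10-001*, 100-00*, 10000-*, 101-01*, 101-11*, 1010-1*, 10100-*, 1011-1*, 11-000*, 11-001*, 11-010*, 110-00*, 110-01*, 110-10*, 1100-0*, 11000-*, 1101-0*, 11010-*, 1110-0*, 11100-*
[col 2] --0000*, --1000*, --1111, -0-000*, -0-001*, -00-00, -0000-*, -01-01, -0100-*, -011-1, -1-000*, 0--000*, 0--101, 0-11-1, 00--00*, 00--01*, 00-0-0, 00-00-*, 00-10-*, 000-0-*, 0000--, 001-0-*, 01-1-1, 1--000*, 1--001*, 1-0-00, 1-000-*, 1-100-*, 10-00-*, 101--1, 11-0-0, 11-00-*, 110--0, 110-0-
[col 3] ---000, -0-00-, 00--0-, 1--00-
Prime implicants: ---000, --1111, -0-00-, -00-00, -01-01, -011-1, -10101, 0--101, 0-11-1, 00--0-, 00-0-0, 0000--, 01-1-1, 011-11, 1--00-, 1-0-00, 101--1, 11-0-0, 110--0, 110-0-
PI chart (minterm → PIs covering it):
  0 | ---000,-0-00-,-00-00,00--0-,00-0-0,0000--
  2 | 00-0-0,0000--
  3 | 0000--  (sole → essential)
  4 | -00-00,00--0-
  5 | 0--101,00--0-
  8 | ---000,-0-00-,00--0-,00-0-0
  9 | -0-00-,-01-01,00--0-
  10 | 00-0-0  (sole → essential)
  12 | 00--0-  (sole → essential)
  13 | -01-01,-011-1,0--101,0-11-1,00--0-
  15 | --1111,-011-1,0-11-1
  16 | ---000  (sole → essential)
  21 | -10101,0--101,01-1-1
  23 | 01-1-1  (sole → essential)
  24 | ---000  (sole → essential)
  27 | 011-11  (sole → essential)
  29 | 0--101,0-11-1,01-1-1
  31 | --1111,0-11-1,01-1-1,011-11
  32 | ---000,-0-00-,-00-00,1--00-,1-0-00
  33 | -0-00-,1--00-
  36 | -00-00,1-0-00
  40 | ---000,-0-00-,1--00-
  41 | -0-00-,-01-01,1--00-,101--1
  43 | 101--1  (sole → essential)
  45 | -01-01,-011-1,101--1
  47 | --1111,-011-1,101--1
  48 | ---000,1--00-,1-0-00,11-0-0,110--0,110-0-
  49 | 1--00-,110-0-
  50 | 11-0-0,110--0
  52 | 1-0-00,110--0,110-0-
  53 | -10101,110-0-
  54 | 110--0  (sole → essential)
  56 | ---000,1--00-,11-0-0
  57 | 1--00-  (sole → essential)
  58 | 11-0-0  (sole → essential)
  63 | --1111  (sole → essential)
Essential prime implicants: ---000, --1111, 00--0-, 00-0-0, 0000--, 01-1-1, 011-11, 1--00-, 101--1, 11-0-0, 110--0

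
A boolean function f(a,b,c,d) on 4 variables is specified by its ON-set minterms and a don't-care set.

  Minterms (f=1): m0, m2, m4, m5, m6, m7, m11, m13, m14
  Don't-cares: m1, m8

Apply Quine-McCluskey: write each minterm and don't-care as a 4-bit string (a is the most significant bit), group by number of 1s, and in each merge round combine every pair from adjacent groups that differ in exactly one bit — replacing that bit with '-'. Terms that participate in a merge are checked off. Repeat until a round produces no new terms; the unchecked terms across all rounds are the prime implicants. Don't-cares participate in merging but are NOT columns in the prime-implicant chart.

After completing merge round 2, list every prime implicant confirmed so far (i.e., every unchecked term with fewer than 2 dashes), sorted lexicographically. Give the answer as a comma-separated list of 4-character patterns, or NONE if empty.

size-2^0 implicants → 0000(✓)  0001(✓)  0010(✓)  0100(✓)  0101(✓)  0110(✓)  0111(✓)  1000(✓)  1011  1101(✓)  1110(✓)
size-2^1 implicants → -000  -101  -110  0-00(✓)  0-01(✓)  0-10(✓)  00-0(✓)  000-(✓)  01-0(✓)  01-1(✓)  010-(✓)  011-(✓)
size-2^2 implicants → 0--0  0-0-  01--
Unchecked terms (primes): -000, -101, -110, 0--0, 0-0-, 01--, 1011

-000, -101, -110, 1011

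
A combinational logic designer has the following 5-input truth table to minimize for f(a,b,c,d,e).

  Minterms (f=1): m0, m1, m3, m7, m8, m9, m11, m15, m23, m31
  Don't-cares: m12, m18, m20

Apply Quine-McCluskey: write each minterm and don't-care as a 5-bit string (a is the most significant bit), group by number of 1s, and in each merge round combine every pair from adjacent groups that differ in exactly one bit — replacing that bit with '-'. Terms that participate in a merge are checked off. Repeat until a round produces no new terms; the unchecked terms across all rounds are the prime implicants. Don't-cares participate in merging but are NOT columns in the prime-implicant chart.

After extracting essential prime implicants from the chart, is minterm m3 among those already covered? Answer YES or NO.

NO

[col 0] 00000*, 00001*, 00011*, 00111*, 01000*, 01001*, 01011*, 01100*, 01111*, 10010, 10100, 10111*, 11111*
[col 1] -0111*, -1111*, 0-000*, 0-001*, 0-011*, 0-111*, 00-11*, 000-1*, 0000-*, 01-00, 01-11*, 010-1*, 0100-*, 1-111*
[col 2] --111, 0--11, 0-0-1, 0-00-
Prime implicants: --111, 0--11, 0-0-1, 0-00-, 01-00, 10010, 10100
PI chart (minterm → PIs covering it):
  0 | 0-00-  (sole → essential)
  1 | 0-0-1,0-00-
  3 | 0--11,0-0-1
  7 | --111,0--11
  8 | 0-00-,01-00
  9 | 0-0-1,0-00-
  11 | 0--11,0-0-1
  15 | --111,0--11
  23 | --111  (sole → essential)
  31 | --111  (sole → essential)
Essential prime implicants: --111, 0-00-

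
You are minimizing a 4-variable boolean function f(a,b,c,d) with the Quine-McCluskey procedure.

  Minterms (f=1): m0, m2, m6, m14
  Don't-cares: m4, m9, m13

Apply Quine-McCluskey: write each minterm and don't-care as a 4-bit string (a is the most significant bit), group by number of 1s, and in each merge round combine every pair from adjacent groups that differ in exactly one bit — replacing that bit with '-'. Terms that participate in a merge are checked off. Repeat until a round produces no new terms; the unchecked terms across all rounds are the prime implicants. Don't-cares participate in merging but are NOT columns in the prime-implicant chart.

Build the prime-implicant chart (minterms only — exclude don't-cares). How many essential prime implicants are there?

2

Round 0: 0000✓ 0010✓ 0100✓ 0110✓ 1001✓ 1101✓ 1110✓
Round 1: -110 0-00✓ 0-10✓ 00-0✓ 01-0✓ 1-01
Round 2: 0--0
PIs = {-110, 0--0, 1-01}
Coverage chart:
  m0: 0--0 ←essential
  m2: 0--0 ←essential
  m6: -110,0--0
  m14: -110 ←essential
Essential: -110, 0--0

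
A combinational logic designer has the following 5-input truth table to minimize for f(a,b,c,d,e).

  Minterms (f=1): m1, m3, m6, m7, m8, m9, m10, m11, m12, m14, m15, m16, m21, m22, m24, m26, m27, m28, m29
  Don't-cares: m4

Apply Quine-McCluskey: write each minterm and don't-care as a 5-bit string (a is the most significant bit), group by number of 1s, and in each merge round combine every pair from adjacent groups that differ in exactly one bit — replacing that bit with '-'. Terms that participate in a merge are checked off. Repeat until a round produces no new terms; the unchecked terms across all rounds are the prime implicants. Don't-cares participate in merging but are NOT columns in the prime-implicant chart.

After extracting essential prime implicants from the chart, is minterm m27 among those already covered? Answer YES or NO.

YES

size-2^0 implicants → 00001(✓)  00011(✓)  00100(✓)  00110(✓)  00111(✓)  01000(✓)  01001(✓)  01010(✓)  01011(✓)  01100(✓)  01110(✓)  01111(✓)  10000(✓)  10101(✓)  10110(✓)  11000(✓)  11010(✓)  11011(✓)  11100(✓)  11101(✓)
size-2^1 implicants → -0110  -1000(✓)  -1010(✓)  -1011(✓)  -1100(✓)  0-001(✓)  0-011(✓)  0-100(✓)  0-110(✓)  0-111(✓)  00-11(✓)  000-1(✓)  001-0(✓)  0011-(✓)  01-00(✓)  01-10(✓)  01-11(✓)  010-0(✓)  010-1(✓)  0100-(✓)  0101-(✓)  011-0(✓)  0111-(✓)  1-000  1-101  11-00(✓)  110-0(✓)  1101-(✓)  1110-
size-2^2 implicants → -1-00  -10-0  -101-  0--11  0-0-1  0-1-0  0-11-  01--0  01-1-  010--
Unchecked terms (primes): -0110, -1-00, -10-0, -101-, 0--11, 0-0-1, 0-1-0, 0-11-, 01--0, 01-1-, 010--, 1-000, 1-101, 1110-
Minterm coverage:
  m1 ⊆ 0-0-1 [E]
  m3 ⊆ 0--11,0-0-1
  m6 ⊆ -0110,0-1-0,0-11-
  m7 ⊆ 0--11,0-11-
  m8 ⊆ -1-00,-10-0,01--0,010--
  m9 ⊆ 0-0-1,010--
  m10 ⊆ -10-0,-101-,01--0,01-1-,010--
  m11 ⊆ -101-,0--11,0-0-1,01-1-,010--
  m12 ⊆ -1-00,0-1-0,01--0
  m14 ⊆ 0-1-0,0-11-,01--0,01-1-
  m15 ⊆ 0--11,0-11-,01-1-
  m16 ⊆ 1-000 [E]
  m21 ⊆ 1-101 [E]
  m22 ⊆ -0110 [E]
  m24 ⊆ -1-00,-10-0,1-000
  m26 ⊆ -10-0,-101-
  m27 ⊆ -101- [E]
  m28 ⊆ -1-00,1110-
  m29 ⊆ 1-101,1110-
E = {-0110, -101-, 0-0-1, 1-000, 1-101}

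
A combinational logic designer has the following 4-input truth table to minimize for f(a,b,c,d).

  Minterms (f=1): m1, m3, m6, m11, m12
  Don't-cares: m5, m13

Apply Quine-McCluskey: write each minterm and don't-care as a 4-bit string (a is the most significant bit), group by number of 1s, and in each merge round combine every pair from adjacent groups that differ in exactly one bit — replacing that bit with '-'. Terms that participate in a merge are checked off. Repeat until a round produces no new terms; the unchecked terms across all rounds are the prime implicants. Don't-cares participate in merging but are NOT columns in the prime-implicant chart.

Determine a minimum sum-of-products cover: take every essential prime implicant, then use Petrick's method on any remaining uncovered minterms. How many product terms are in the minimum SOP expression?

4

Round 0: 0001✓ 0011✓ 0101✓ 0110 1011✓ 1100✓ 1101✓
Round 1: -011 -101 0-01 00-1 110-
PIs = {-011, -101, 0-01, 00-1, 0110, 110-}
Coverage chart:
  m1: 0-01,00-1
  m3: -011,00-1
  m6: 0110 ←essential
  m11: -011 ←essential
  m12: 110- ←essential
Essential: -011, 0110, 110-
Petrick residual → 0-01
Min cover (4 terms): b'cd + a'c'd + a'bcd' + abc'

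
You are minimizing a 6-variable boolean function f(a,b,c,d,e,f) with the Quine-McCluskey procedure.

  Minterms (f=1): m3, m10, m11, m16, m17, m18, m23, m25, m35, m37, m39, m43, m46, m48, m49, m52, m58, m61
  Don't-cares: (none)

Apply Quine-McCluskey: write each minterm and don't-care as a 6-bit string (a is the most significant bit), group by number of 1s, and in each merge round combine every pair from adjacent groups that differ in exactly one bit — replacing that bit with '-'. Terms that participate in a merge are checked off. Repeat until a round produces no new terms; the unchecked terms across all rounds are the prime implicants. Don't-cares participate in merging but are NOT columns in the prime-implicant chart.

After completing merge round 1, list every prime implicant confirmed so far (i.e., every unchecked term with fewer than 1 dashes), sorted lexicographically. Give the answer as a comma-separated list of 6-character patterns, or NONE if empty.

Round 0: 000011✓ 001010✓ 001011✓ 010000✓ 010001✓ 010010✓ 010111 011001✓ 100011✓ 100101✓ 100111✓ 101011✓ 101110 110000✓ 110001✓ 110100✓ 111010 111101
Round 1: -00011✓ -01011✓ -10000✓ -10001✓ 00-011✓ 00101- 01-001 0100-0 01000-✓ 10-011✓ 100-11 1001-1 110-00 11000-✓
Round 2: -0-011 -1000-
PIs = {-0-011, -1000-, 00101-, 01-001, 0100-0, 010111, 100-11, 1001-1, 101110, 110-00, 111010, 111101}

010111, 101110, 111010, 111101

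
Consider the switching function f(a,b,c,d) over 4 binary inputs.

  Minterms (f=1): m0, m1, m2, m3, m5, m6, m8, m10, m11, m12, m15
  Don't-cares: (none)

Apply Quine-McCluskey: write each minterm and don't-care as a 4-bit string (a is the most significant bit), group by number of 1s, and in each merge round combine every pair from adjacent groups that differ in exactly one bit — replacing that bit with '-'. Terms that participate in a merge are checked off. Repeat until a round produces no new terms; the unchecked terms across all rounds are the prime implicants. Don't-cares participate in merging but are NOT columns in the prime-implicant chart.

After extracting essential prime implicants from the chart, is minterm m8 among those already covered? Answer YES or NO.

Round 0: 0000✓ 0001✓ 0010✓ 0011✓ 0101✓ 0110✓ 1000✓ 1010✓ 1011✓ 1100✓ 1111✓
Round 1: -000✓ -010✓ -011✓ 0-01 0-10 00-0✓ 00-1✓ 000-✓ 001-✓ 1-00 1-11 10-0✓ 101-✓
Round 2: -0-0 -01- 00--
PIs = {-0-0, -01-, 0-01, 0-10, 00--, 1-00, 1-11}
Coverage chart:
  m0: -0-0,00--
  m1: 0-01,00--
  m2: -0-0,-01-,0-10,00--
  m3: -01-,00--
  m5: 0-01 ←essential
  m6: 0-10 ←essential
  m8: -0-0,1-00
  m10: -0-0,-01-
  m11: -01-,1-11
  m12: 1-00 ←essential
  m15: 1-11 ←essential
Essential: 0-01, 0-10, 1-00, 1-11

YES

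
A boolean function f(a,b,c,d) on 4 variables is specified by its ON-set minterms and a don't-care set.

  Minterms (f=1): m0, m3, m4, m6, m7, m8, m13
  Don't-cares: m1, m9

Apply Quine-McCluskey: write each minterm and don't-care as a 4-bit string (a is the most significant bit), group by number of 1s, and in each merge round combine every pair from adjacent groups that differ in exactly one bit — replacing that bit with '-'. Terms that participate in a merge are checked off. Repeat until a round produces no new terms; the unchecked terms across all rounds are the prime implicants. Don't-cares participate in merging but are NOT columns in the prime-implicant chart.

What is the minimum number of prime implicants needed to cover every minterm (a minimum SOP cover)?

size-2^0 implicants → 0000(✓)  0001(✓)  0011(✓)  0100(✓)  0110(✓)  0111(✓)  1000(✓)  1001(✓)  1101(✓)
size-2^1 implicants → -000(✓)  -001(✓)  0-00  0-11  00-1  000-(✓)  01-0  011-  1-01  100-(✓)
size-2^2 implicants → -00-
Unchecked terms (primes): -00-, 0-00, 0-11, 00-1, 01-0, 011-, 1-01
Minterm coverage:
  m0 ⊆ -00-,0-00
  m3 ⊆ 0-11,00-1
  m4 ⊆ 0-00,01-0
  m6 ⊆ 01-0,011-
  m7 ⊆ 0-11,011-
  m8 ⊆ -00- [E]
  m13 ⊆ 1-01 [E]
E = {-00-, 1-01}
Petrick residual → 0-11, 01-0
Cover = b'c' + a'cd + a'bd' + ac'd  |cover|=4

4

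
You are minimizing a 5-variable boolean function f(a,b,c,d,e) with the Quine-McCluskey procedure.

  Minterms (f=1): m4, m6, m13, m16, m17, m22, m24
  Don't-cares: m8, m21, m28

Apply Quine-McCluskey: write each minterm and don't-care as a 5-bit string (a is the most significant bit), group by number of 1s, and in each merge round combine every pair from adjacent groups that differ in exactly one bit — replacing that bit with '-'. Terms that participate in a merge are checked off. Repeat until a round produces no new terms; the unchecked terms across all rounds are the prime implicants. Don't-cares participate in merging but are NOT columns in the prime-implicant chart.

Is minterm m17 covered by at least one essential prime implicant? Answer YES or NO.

NO

Round 0: 00100✓ 00110✓ 01000✓ 01101 10000✓ 10001✓ 10101✓ 10110✓ 11000✓ 11100✓
Round 1: -0110 -1000 001-0 1-000 10-01 1000- 11-00
PIs = {-0110, -1000, 001-0, 01101, 1-000, 10-01, 1000-, 11-00}
Coverage chart:
  m4: 001-0 ←essential
  m6: -0110,001-0
  m13: 01101 ←essential
  m16: 1-000,1000-
  m17: 10-01,1000-
  m22: -0110 ←essential
  m24: -1000,1-000,11-00
Essential: -0110, 001-0, 01101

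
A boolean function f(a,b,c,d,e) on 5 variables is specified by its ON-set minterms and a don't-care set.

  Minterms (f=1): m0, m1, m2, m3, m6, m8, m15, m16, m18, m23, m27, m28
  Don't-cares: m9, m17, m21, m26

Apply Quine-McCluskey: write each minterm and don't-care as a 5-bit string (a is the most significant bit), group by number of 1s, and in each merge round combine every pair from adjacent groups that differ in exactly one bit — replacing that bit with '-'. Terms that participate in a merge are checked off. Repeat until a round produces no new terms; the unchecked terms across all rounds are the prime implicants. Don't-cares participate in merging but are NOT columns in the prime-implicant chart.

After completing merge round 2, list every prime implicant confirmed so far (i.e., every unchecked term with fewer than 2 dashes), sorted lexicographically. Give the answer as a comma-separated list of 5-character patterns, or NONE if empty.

Round 0: 00000✓ 00001✓ 00010✓ 00011✓ 00110✓ 01000✓ 01001✓ 01111 10000✓ 10001✓ 10010✓ 10101✓ 10111✓ 11010✓ 11011✓ 11100
Round 1: -0000✓ -0001✓ -0010✓ 0-000✓ 0-001✓ 00-10 000-0✓ 000-1✓ 0000-✓ 0001-✓ 0100-✓ 1-010 10-01 100-0✓ 1000-✓ 101-1 1101-
Round 2: -00-0 -000- 0-00- 000--
PIs = {-00-0, -000-, 0-00-, 00-10, 000--, 01111, 1-010, 10-01, 101-1, 1101-, 11100}

00-10, 01111, 1-010, 10-01, 101-1, 1101-, 11100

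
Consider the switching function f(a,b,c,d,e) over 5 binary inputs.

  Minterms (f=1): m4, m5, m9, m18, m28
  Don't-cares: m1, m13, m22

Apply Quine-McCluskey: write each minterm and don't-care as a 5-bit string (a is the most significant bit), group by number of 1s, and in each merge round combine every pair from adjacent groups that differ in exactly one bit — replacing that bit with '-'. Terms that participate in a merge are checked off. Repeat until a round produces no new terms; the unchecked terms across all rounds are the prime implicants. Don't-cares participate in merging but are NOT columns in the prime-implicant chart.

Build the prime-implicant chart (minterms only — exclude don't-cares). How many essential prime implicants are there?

size-2^0 implicants → 00001(✓)  00100(✓)  00101(✓)  01001(✓)  01101(✓)  10010(✓)  10110(✓)  11100
size-2^1 implicants → 0-001(✓)  0-101(✓)  00-01(✓)  0010-  01-01(✓)  10-10
size-2^2 implicants → 0--01
Unchecked terms (primes): 0--01, 0010-, 10-10, 11100
Minterm coverage:
  m4 ⊆ 0010- [E]
  m5 ⊆ 0--01,0010-
  m9 ⊆ 0--01 [E]
  m18 ⊆ 10-10 [E]
  m28 ⊆ 11100 [E]
E = {0--01, 0010-, 10-10, 11100}

4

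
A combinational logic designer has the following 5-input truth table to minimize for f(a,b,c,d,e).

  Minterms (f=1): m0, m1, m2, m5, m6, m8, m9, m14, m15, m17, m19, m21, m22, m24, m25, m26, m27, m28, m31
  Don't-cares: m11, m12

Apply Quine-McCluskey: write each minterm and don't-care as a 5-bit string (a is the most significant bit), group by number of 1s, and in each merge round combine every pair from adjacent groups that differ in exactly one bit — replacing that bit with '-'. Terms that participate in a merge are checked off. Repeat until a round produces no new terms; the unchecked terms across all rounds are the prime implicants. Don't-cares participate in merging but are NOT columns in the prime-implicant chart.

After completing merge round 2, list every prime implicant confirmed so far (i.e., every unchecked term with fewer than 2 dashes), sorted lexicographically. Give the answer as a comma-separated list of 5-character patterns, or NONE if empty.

size-2^0 implicants → 00000(✓)  00001(✓)  00010(✓)  00101(✓)  00110(✓)  01000(✓)  01001(✓)  01011(✓)  01100(✓)  01110(✓)  01111(✓)  10001(✓)  10011(✓)  10101(✓)  10110(✓)  11000(✓)  11001(✓)  11010(✓)  11011(✓)  11100(✓)  11111(✓)
size-2^1 implicants → -0001(✓)  -0101(✓)  -0110  -1000(✓)  -1001(✓)  -1011(✓)  -1100(✓)  -1111(✓)  0-000(✓)  0-001(✓)  0-110  00-01(✓)  00-10  000-0  0000-(✓)  01-00(✓)  01-11(✓)  010-1(✓)  0100-(✓)  011-0  0111-  1-001(✓)  1-011(✓)  10-01(✓)  100-1(✓)  11-00(✓)  11-11(✓)  110-0(✓)  110-1(✓)  1100-(✓)  1101-(✓)
size-2^2 implicants → --001  -0-01  -1-00  -1-11  -10-1  -100-  0-00-  1-0-1  110--
Unchecked terms (primes): --001, -0-01, -0110, -1-00, -1-11, -10-1, -100-, 0-00-, 0-110, 00-10, 000-0, 011-0, 0111-, 1-0-1, 110--

-0110, 0-110, 00-10, 000-0, 011-0, 0111-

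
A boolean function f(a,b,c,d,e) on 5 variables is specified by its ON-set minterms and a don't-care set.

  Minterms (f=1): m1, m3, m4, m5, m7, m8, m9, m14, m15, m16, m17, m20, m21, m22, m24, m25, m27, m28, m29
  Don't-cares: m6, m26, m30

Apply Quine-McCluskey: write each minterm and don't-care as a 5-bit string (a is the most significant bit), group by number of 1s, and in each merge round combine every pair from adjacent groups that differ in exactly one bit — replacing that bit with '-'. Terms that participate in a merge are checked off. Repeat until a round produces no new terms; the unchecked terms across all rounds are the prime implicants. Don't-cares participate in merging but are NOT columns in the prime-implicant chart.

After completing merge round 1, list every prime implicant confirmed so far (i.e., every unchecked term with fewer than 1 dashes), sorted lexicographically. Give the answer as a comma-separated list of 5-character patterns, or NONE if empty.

[col 0] 00001*, 00011*, 00100*, 00101*, 00110*, 00111*, 01000*, 01001*, 01110*, 01111*, 10000*, 10001*, 10100*, 10101*, 10110*, 11000*, 11001*, 11010*, 11011*, 11100*, 11101*, 11110*
[col 1] -0001*, -0100*, -0101*, -0110*, -1000*, -1001*, -1110*, 0-001*, 0-110*, 0-111*, 00-01*, 00-11*, 000-1*, 001-0*, 001-1*, 0010-*, 0011-*, 0100-*, 0111-*, 1-000*, 1-001*, 1-100*, 1-101*, 1-110*, 10-00*, 10-01*, 1000-*, 101-0*, 1010-*, 11-00*, 11-01*, 11-10*, 110-0*, 110-1*, 1100-*, 1101-*, 111-0*, 1110-*
[col 2] --001, --110, -0-01, -01-0, -010-, -100-, 0-11-, 00--1, 001--, 1--00*, 1--01*, 1-00-*, 1-1-0, 1-10-*, 10-0-*, 11--0, 11-0-*, 110--
[col 3] 1--0-
Prime implicants: --001, --110, -0-01, -01-0, -010-, -100-, 0-11-, 00--1, 001--, 1--0-, 1-1-0, 11--0, 110--

NONE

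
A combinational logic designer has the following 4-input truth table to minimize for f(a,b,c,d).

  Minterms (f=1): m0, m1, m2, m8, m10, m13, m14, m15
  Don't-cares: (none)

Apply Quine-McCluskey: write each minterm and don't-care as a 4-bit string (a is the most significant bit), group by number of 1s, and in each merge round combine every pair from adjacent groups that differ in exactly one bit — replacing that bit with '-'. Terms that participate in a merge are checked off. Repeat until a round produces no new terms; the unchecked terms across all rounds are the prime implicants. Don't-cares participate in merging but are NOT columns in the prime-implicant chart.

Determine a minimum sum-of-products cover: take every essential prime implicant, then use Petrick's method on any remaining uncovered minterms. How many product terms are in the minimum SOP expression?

[col 0] 0000*, 0001*, 0010*, 1000*, 1010*, 1101*, 1110*, 1111*
[col 1] -000*, -010*, 00-0*, 000-, 1-10, 10-0*, 11-1, 111-
[col 2] -0-0
Prime implicants: -0-0, 000-, 1-10, 11-1, 111-
PI chart (minterm → PIs covering it):
  0 | -0-0,000-
  1 | 000-  (sole → essential)
  2 | -0-0  (sole → essential)
  8 | -0-0  (sole → essential)
  10 | -0-0,1-10
  13 | 11-1  (sole → essential)
  14 | 1-10,111-
  15 | 11-1,111-
Essential prime implicants: -0-0, 000-, 11-1
Petrick residual → 1-10
Minimum SOP uses 4 PIs: b'd' + a'b'c' + acd' + abd

4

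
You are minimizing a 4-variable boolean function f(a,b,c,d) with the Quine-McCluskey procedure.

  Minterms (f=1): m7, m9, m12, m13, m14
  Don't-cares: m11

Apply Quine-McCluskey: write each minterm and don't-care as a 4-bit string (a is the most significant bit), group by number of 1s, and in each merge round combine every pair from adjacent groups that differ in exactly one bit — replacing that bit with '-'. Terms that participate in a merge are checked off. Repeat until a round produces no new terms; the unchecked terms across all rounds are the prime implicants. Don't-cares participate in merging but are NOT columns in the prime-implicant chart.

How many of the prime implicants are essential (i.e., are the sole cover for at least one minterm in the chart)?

Round 0: 0111 1001✓ 1011✓ 1100✓ 1101✓ 1110✓
Round 1: 1-01 10-1 11-0 110-
PIs = {0111, 1-01, 10-1, 11-0, 110-}
Coverage chart:
  m7: 0111 ←essential
  m9: 1-01,10-1
  m12: 11-0,110-
  m13: 1-01,110-
  m14: 11-0 ←essential
Essential: 0111, 11-0

2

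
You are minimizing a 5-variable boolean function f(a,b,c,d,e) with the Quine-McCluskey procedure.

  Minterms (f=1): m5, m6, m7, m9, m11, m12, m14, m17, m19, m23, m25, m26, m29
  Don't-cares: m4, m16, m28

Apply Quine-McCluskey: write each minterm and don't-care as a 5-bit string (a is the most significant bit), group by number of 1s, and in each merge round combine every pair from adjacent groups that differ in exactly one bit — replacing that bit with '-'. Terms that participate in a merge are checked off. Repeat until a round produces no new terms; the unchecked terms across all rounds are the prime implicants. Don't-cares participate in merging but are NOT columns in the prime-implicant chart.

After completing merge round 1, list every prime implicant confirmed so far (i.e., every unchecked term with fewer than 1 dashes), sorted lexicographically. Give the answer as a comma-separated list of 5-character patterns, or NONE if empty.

11010

size-2^0 implicants → 00100(✓)  00101(✓)  00110(✓)  00111(✓)  01001(✓)  01011(✓)  01100(✓)  01110(✓)  10000(✓)  10001(✓)  10011(✓)  10111(✓)  11001(✓)  11010  11100(✓)  11101(✓)
size-2^1 implicants → -0111  -1001  -1100  0-100(✓)  0-110(✓)  001-0(✓)  001-1(✓)  0010-(✓)  0011-(✓)  010-1  011-0(✓)  1-001  10-11  100-1  1000-  11-01  1110-
size-2^2 implicants → 0-1-0  001--
Unchecked terms (primes): -0111, -1001, -1100, 0-1-0, 001--, 010-1, 1-001, 10-11, 100-1, 1000-, 11-01, 11010, 1110-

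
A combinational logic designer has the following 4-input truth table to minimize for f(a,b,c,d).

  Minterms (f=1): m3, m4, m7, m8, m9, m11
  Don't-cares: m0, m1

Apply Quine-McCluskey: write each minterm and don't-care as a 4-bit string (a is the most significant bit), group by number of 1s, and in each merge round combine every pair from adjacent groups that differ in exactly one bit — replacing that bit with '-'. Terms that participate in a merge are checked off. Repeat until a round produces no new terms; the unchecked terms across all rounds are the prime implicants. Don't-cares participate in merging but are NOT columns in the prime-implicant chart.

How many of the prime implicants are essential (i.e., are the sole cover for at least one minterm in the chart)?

Round 0: 0000✓ 0001✓ 0011✓ 0100✓ 0111✓ 1000✓ 1001✓ 1011✓
Round 1: -000✓ -001✓ -011✓ 0-00 0-11 00-1✓ 000-✓ 10-1✓ 100-✓
Round 2: -0-1 -00-
PIs = {-0-1, -00-, 0-00, 0-11}
Coverage chart:
  m3: -0-1,0-11
  m4: 0-00 ←essential
  m7: 0-11 ←essential
  m8: -00- ←essential
  m9: -0-1,-00-
  m11: -0-1 ←essential
Essential: -0-1, -00-, 0-00, 0-11

4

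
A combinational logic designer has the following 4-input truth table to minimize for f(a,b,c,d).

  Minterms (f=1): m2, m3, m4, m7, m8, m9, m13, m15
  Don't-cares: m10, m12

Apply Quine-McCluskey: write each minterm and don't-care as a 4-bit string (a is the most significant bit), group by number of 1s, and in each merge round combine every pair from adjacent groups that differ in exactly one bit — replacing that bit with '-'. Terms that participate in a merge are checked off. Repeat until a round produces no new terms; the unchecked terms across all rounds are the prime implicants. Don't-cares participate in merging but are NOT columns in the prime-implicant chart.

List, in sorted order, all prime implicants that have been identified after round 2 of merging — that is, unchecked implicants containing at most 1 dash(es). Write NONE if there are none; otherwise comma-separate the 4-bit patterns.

size-2^0 implicants → 0010(✓)  0011(✓)  0100(✓)  0111(✓)  1000(✓)  1001(✓)  1010(✓)  1100(✓)  1101(✓)  1111(✓)
size-2^1 implicants → -010  -100  -111  0-11  001-  1-00(✓)  1-01(✓)  10-0  100-(✓)  11-1  110-(✓)
size-2^2 implicants → 1-0-
Unchecked terms (primes): -010, -100, -111, 0-11, 001-, 1-0-, 10-0, 11-1

-010, -100, -111, 0-11, 001-, 10-0, 11-1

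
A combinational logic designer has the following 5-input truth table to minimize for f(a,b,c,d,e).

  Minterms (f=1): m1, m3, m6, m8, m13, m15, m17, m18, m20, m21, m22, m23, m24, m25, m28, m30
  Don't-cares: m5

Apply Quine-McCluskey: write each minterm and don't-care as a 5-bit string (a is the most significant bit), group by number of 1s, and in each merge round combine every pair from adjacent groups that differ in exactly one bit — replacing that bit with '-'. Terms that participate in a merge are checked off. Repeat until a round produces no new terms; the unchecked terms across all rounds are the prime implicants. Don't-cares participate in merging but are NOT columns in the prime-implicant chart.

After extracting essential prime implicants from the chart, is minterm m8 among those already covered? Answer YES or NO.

[col 0] 00001*, 00011*, 00101*, 00110*, 01000*, 01101*, 01111*, 10001*, 10010*, 10100*, 10101*, 10110*, 10111*, 11000*, 11001*, 11100*, 11110*
[col 1] -0001*, -0101*, -0110, -1000, 0-101, 00-01*, 000-1, 011-1, 1-001, 1-100*, 1-110*, 10-01*, 10-10, 101-0*, 101-1*, 1010-*, 1011-*, 11-00, 1100-, 111-0*
[col 2] -0-01, 1-1-0, 101--
Prime implicants: -0-01, -0110, -1000, 0-101, 000-1, 011-1, 1-001, 1-1-0, 10-10, 101--, 11-00, 1100-
PI chart (minterm → PIs covering it):
  1 | -0-01,000-1
  3 | 000-1  (sole → essential)
  6 | -0110  (sole → essential)
  8 | -1000  (sole → essential)
  13 | 0-101,011-1
  15 | 011-1  (sole → essential)
  17 | -0-01,1-001
  18 | 10-10  (sole → essential)
  20 | 1-1-0,101--
  21 | -0-01,101--
  22 | -0110,1-1-0,10-10,101--
  23 | 101--  (sole → essential)
  24 | -1000,11-00,1100-
  25 | 1-001,1100-
  28 | 1-1-0,11-00
  30 | 1-1-0  (sole → essential)
Essential prime implicants: -0110, -1000, 000-1, 011-1, 1-1-0, 10-10, 101--

YES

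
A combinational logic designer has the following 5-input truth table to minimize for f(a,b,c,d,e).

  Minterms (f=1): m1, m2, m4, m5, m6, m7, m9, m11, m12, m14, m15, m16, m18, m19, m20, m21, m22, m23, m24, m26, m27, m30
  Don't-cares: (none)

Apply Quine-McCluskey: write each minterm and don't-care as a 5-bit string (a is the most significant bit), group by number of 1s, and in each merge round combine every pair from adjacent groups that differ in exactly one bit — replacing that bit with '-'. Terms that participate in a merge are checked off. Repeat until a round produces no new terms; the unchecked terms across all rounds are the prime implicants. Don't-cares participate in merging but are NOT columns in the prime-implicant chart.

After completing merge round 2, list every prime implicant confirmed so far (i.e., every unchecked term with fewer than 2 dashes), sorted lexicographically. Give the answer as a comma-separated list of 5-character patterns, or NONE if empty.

size-2^0 implicants → 00001(✓)  00010(✓)  00100(✓)  00101(✓)  00110(✓)  00111(✓)  01001(✓)  01011(✓)  01100(✓)  01110(✓)  01111(✓)  10000(✓)  10010(✓)  10011(✓)  10100(✓)  10101(✓)  10110(✓)  10111(✓)  11000(✓)  11010(✓)  11011(✓)  11110(✓)
size-2^1 implicants → -0010(✓)  -0100(✓)  -0101(✓)  -0110(✓)  -0111(✓)  -1011  -1110(✓)  0-001  0-100(✓)  0-110(✓)  0-111(✓)  00-01  00-10(✓)  001-0(✓)  001-1(✓)  0010-(✓)  0011-(✓)  01-11  010-1  011-0(✓)  0111-(✓)  1-000(✓)  1-010(✓)  1-011(✓)  1-110(✓)  10-00(✓)  10-10(✓)  10-11(✓)  100-0(✓)  1001-(✓)  101-0(✓)  101-1(✓)  1010-(✓)  1011-(✓)  11-10(✓)  110-0(✓)  1101-(✓)
size-2^2 implicants → --110  -0-10  -01-0(✓)  -01-1(✓)  -010-(✓)  -011-(✓)  0-1-0  0-11-  001--(✓)  1--10  1-0-0  1-01-  10--0  10-1-  101--(✓)
size-2^3 implicants → -01--
Unchecked terms (primes): --110, -0-10, -01--, -1011, 0-001, 0-1-0, 0-11-, 00-01, 01-11, 010-1, 1--10, 1-0-0, 1-01-, 10--0, 10-1-

-1011, 0-001, 00-01, 01-11, 010-1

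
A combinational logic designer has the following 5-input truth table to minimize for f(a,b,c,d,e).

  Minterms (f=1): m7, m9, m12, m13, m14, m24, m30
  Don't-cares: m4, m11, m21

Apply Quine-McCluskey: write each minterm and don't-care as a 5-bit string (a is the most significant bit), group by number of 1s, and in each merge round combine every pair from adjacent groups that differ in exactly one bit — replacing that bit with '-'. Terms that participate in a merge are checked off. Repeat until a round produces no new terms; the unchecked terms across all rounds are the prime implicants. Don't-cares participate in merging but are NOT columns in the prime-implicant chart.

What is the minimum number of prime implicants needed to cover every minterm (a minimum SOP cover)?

[col 0] 00100*, 00111, 01001*, 01011*, 01100*, 01101*, 01110*, 10101, 11000, 11110*
[col 1] -1110, 0-100, 01-01, 010-1, 011-0, 0110-
Prime implicants: -1110, 0-100, 00111, 01-01, 010-1, 011-0, 0110-, 10101, 11000
PI chart (minterm → PIs covering it):
  7 | 00111  (sole → essential)
  9 | 01-01,010-1
  12 | 0-100,011-0,0110-
  13 | 01-01,0110-
  14 | -1110,011-0
  24 | 11000  (sole → essential)
  30 | -1110  (sole → essential)
Essential prime implicants: -1110, 00111, 11000
Petrick residual → 0-100, 01-01
Minimum SOP uses 5 PIs: bcde' + a'cd'e' + a'b'cde + a'bd'e + abc'd'e'

5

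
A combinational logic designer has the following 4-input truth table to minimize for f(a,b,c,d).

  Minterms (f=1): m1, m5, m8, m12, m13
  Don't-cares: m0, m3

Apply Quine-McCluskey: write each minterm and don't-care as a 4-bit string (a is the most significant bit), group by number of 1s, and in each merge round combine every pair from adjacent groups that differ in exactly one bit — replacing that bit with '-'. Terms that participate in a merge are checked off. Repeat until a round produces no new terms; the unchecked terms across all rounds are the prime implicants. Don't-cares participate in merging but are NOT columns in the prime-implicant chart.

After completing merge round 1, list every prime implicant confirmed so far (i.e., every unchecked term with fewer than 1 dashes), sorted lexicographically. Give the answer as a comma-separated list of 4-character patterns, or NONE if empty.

NONE

[col 0] 0000*, 0001*, 0011*, 0101*, 1000*, 1100*, 1101*
[col 1] -000, -101, 0-01, 00-1, 000-, 1-00, 110-
Prime implicants: -000, -101, 0-01, 00-1, 000-, 1-00, 110-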